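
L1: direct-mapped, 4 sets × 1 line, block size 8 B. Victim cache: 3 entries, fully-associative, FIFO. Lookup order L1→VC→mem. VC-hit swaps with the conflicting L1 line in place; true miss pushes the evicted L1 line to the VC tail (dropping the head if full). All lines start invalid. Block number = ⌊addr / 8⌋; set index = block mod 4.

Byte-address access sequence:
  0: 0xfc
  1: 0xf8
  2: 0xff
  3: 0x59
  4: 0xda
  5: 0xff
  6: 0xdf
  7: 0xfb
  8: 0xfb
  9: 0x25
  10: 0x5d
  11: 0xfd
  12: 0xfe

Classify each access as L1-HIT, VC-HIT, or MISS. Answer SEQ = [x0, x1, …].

  [0] addr=0xfc blk=31 s=3: MISS | VC []
  [1] addr=0xf8 blk=31 s=3: L1-HIT | VC []
  [2] addr=0xff blk=31 s=3: L1-HIT | VC []
  [3] addr=0x59 blk=11 s=3: MISS | VC [31]
  [4] addr=0xda blk=27 s=3: MISS | VC [31, 11]
  [5] addr=0xff blk=31 s=3: VC-HIT | VC [27, 11]
  [6] addr=0xdf blk=27 s=3: VC-HIT | VC [31, 11]
  [7] addr=0xfb blk=31 s=3: VC-HIT | VC [27, 11]
  [8] addr=0xfb blk=31 s=3: L1-HIT | VC [27, 11]
  [9] addr=0x25 blk=4 s=0: MISS | VC [27, 11]
  [10] addr=0x5d blk=11 s=3: VC-HIT | VC [27, 31]
  [11] addr=0xfd blk=31 s=3: VC-HIT | VC [27, 11]
  [12] addr=0xfe blk=31 s=3: L1-HIT | VC [27, 11]

SEQ = [MISS, L1-HIT, L1-HIT, MISS, MISS, VC-HIT, VC-HIT, VC-HIT, L1-HIT, MISS, VC-HIT, VC-HIT, L1-HIT]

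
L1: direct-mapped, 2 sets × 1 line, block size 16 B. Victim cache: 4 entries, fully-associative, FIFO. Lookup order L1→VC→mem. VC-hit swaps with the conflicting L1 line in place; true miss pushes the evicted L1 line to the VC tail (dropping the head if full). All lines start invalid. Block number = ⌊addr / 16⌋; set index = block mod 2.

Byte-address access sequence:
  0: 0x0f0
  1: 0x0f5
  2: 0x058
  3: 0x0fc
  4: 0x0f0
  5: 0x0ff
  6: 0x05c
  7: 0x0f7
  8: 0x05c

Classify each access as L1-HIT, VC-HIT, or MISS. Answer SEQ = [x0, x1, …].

SEQ = [MISS, L1-HIT, MISS, VC-HIT, L1-HIT, L1-HIT, VC-HIT, VC-HIT, VC-HIT]

  [0] addr=0xf0 blk=15 s=1: MISS | VC []
  [1] addr=0xf5 blk=15 s=1: L1-HIT | VC []
  [2] addr=0x58 blk=5 s=1: MISS | VC [15]
  [3] addr=0xfc blk=15 s=1: VC-HIT | VC [5]
  [4] addr=0xf0 blk=15 s=1: L1-HIT | VC [5]
  [5] addr=0xff blk=15 s=1: L1-HIT | VC [5]
  [6] addr=0x5c blk=5 s=1: VC-HIT | VC [15]
  [7] addr=0xf7 blk=15 s=1: VC-HIT | VC [5]
  [8] addr=0x5c blk=5 s=1: VC-HIT | VC [15]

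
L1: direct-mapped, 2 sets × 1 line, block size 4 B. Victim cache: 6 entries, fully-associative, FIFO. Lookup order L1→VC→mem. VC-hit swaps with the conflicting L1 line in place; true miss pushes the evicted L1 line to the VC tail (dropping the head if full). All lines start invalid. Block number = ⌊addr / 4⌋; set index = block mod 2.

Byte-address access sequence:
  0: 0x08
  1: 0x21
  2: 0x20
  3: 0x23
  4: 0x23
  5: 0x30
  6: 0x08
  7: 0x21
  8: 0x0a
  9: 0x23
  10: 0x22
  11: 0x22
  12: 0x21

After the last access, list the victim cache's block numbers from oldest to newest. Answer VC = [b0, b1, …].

VC = [12, 2]

#0 0x8→b2/s0 MISS; vc=[]
#1 0x21→b8/s0 MISS; vc=[2]
#2 0x20→b8/s0 L1-HIT; vc=[2]
#3 0x23→b8/s0 L1-HIT; vc=[2]
#4 0x23→b8/s0 L1-HIT; vc=[2]
#5 0x30→b12/s0 MISS; vc=[2,8]
#6 0x8→b2/s0 VC-HIT; vc=[12,8]
#7 0x21→b8/s0 VC-HIT; vc=[12,2]
#8 0xa→b2/s0 VC-HIT; vc=[12,8]
#9 0x23→b8/s0 VC-HIT; vc=[12,2]
#10 0x22→b8/s0 L1-HIT; vc=[12,2]
#11 0x22→b8/s0 L1-HIT; vc=[12,2]
#12 0x21→b8/s0 L1-HIT; vc=[12,2]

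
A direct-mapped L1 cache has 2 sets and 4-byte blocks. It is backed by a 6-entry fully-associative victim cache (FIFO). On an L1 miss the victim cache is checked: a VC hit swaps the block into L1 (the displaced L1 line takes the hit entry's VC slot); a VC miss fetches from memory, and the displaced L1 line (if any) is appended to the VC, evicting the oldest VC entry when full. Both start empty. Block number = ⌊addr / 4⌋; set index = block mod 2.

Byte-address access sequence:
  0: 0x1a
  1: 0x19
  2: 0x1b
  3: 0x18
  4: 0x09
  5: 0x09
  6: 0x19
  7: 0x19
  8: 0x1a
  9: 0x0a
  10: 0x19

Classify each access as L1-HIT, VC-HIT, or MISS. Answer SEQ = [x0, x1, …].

SEQ = [MISS, L1-HIT, L1-HIT, L1-HIT, MISS, L1-HIT, VC-HIT, L1-HIT, L1-HIT, VC-HIT, VC-HIT]

0: 0x1a (blk 6, set 0) → MISS  vc=[]
1: 0x19 (blk 6, set 0) → L1-HIT  vc=[]
2: 0x1b (blk 6, set 0) → L1-HIT  vc=[]
3: 0x18 (blk 6, set 0) → L1-HIT  vc=[]
4: 0x9 (blk 2, set 0) → MISS  vc=[6]
5: 0x9 (blk 2, set 0) → L1-HIT  vc=[6]
6: 0x19 (blk 6, set 0) → VC-HIT  vc=[2]
7: 0x19 (blk 6, set 0) → L1-HIT  vc=[2]
8: 0x1a (blk 6, set 0) → L1-HIT  vc=[2]
9: 0xa (blk 2, set 0) → VC-HIT  vc=[6]
10: 0x19 (blk 6, set 0) → VC-HIT  vc=[2]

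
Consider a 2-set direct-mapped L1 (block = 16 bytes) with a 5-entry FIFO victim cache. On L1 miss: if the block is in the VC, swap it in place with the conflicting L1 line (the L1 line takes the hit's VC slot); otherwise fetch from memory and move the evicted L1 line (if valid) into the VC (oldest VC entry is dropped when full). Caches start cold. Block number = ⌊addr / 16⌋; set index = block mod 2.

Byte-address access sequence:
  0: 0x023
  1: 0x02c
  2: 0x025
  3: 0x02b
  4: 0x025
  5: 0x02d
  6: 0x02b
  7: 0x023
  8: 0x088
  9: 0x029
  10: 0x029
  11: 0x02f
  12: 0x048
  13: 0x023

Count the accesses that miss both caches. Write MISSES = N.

#0 0x23→b2/s0 MISS; vc=[]
#1 0x2c→b2/s0 L1-HIT; vc=[]
#2 0x25→b2/s0 L1-HIT; vc=[]
#3 0x2b→b2/s0 L1-HIT; vc=[]
#4 0x25→b2/s0 L1-HIT; vc=[]
#5 0x2d→b2/s0 L1-HIT; vc=[]
#6 0x2b→b2/s0 L1-HIT; vc=[]
#7 0x23→b2/s0 L1-HIT; vc=[]
#8 0x88→b8/s0 MISS; vc=[2]
#9 0x29→b2/s0 VC-HIT; vc=[8]
#10 0x29→b2/s0 L1-HIT; vc=[8]
#11 0x2f→b2/s0 L1-HIT; vc=[8]
#12 0x48→b4/s0 MISS; vc=[8,2]
#13 0x23→b2/s0 VC-HIT; vc=[8,4]

MISSES = 3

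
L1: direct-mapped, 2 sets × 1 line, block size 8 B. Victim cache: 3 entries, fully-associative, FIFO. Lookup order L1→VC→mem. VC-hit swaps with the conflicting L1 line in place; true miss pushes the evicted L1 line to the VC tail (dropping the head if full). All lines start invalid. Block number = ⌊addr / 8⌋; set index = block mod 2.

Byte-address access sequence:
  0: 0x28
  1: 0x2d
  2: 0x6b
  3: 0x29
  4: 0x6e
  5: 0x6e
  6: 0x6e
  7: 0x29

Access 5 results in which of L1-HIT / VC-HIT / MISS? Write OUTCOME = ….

OUTCOME = L1-HIT

#0 0x28→b5/s1 MISS; vc=[]
#1 0x2d→b5/s1 L1-HIT; vc=[]
#2 0x6b→b13/s1 MISS; vc=[5]
#3 0x29→b5/s1 VC-HIT; vc=[13]
#4 0x6e→b13/s1 VC-HIT; vc=[5]
#5 0x6e→b13/s1 L1-HIT; vc=[5]
#6 0x6e→b13/s1 L1-HIT; vc=[5]
#7 0x29→b5/s1 VC-HIT; vc=[13]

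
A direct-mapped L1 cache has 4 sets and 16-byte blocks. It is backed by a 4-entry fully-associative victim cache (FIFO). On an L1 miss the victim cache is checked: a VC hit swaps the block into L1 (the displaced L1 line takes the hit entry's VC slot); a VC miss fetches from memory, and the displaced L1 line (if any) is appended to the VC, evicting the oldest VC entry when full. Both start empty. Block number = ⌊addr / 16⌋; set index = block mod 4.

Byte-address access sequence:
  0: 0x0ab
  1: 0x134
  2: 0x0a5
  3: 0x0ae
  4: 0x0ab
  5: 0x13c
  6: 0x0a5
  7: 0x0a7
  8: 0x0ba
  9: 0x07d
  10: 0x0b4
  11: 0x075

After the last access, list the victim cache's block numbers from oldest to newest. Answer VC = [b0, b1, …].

VC = [19, 11]

#0 0xab→b10/s2 MISS; vc=[]
#1 0x134→b19/s3 MISS; vc=[]
#2 0xa5→b10/s2 L1-HIT; vc=[]
#3 0xae→b10/s2 L1-HIT; vc=[]
#4 0xab→b10/s2 L1-HIT; vc=[]
#5 0x13c→b19/s3 L1-HIT; vc=[]
#6 0xa5→b10/s2 L1-HIT; vc=[]
#7 0xa7→b10/s2 L1-HIT; vc=[]
#8 0xba→b11/s3 MISS; vc=[19]
#9 0x7d→b7/s3 MISS; vc=[19,11]
#10 0xb4→b11/s3 VC-HIT; vc=[19,7]
#11 0x75→b7/s3 VC-HIT; vc=[19,11]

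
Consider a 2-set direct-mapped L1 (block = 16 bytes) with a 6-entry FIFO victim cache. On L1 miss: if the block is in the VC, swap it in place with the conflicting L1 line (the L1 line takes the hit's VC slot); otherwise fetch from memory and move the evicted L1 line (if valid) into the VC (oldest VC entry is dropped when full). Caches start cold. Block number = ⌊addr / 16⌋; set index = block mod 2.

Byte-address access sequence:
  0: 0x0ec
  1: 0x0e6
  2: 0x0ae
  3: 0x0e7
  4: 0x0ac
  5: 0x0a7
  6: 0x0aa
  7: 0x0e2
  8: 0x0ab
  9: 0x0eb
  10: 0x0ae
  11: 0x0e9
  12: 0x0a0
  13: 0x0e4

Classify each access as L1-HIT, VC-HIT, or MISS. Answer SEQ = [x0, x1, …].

  [0] addr=0xec blk=14 s=0: MISS | VC []
  [1] addr=0xe6 blk=14 s=0: L1-HIT | VC []
  [2] addr=0xae blk=10 s=0: MISS | VC [14]
  [3] addr=0xe7 blk=14 s=0: VC-HIT | VC [10]
  [4] addr=0xac blk=10 s=0: VC-HIT | VC [14]
  [5] addr=0xa7 blk=10 s=0: L1-HIT | VC [14]
  [6] addr=0xaa blk=10 s=0: L1-HIT | VC [14]
  [7] addr=0xe2 blk=14 s=0: VC-HIT | VC [10]
  [8] addr=0xab blk=10 s=0: VC-HIT | VC [14]
  [9] addr=0xeb blk=14 s=0: VC-HIT | VC [10]
  [10] addr=0xae blk=10 s=0: VC-HIT | VC [14]
  [11] addr=0xe9 blk=14 s=0: VC-HIT | VC [10]
  [12] addr=0xa0 blk=10 s=0: VC-HIT | VC [14]
  [13] addr=0xe4 blk=14 s=0: VC-HIT | VC [10]

SEQ = [MISS, L1-HIT, MISS, VC-HIT, VC-HIT, L1-HIT, L1-HIT, VC-HIT, VC-HIT, VC-HIT, VC-HIT, VC-HIT, VC-HIT, VC-HIT]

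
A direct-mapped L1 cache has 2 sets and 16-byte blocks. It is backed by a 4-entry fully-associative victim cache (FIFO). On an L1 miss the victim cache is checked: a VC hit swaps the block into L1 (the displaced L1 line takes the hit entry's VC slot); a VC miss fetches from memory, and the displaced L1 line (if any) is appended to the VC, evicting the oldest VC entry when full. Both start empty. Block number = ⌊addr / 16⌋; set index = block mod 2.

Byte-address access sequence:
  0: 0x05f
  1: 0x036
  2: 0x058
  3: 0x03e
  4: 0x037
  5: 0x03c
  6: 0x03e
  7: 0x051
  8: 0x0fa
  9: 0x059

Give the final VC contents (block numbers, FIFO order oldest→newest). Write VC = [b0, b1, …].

VC = [3, 15]

#0 0x5f→b5/s1 MISS; vc=[]
#1 0x36→b3/s1 MISS; vc=[5]
#2 0x58→b5/s1 VC-HIT; vc=[3]
#3 0x3e→b3/s1 VC-HIT; vc=[5]
#4 0x37→b3/s1 L1-HIT; vc=[5]
#5 0x3c→b3/s1 L1-HIT; vc=[5]
#6 0x3e→b3/s1 L1-HIT; vc=[5]
#7 0x51→b5/s1 VC-HIT; vc=[3]
#8 0xfa→b15/s1 MISS; vc=[3,5]
#9 0x59→b5/s1 VC-HIT; vc=[3,15]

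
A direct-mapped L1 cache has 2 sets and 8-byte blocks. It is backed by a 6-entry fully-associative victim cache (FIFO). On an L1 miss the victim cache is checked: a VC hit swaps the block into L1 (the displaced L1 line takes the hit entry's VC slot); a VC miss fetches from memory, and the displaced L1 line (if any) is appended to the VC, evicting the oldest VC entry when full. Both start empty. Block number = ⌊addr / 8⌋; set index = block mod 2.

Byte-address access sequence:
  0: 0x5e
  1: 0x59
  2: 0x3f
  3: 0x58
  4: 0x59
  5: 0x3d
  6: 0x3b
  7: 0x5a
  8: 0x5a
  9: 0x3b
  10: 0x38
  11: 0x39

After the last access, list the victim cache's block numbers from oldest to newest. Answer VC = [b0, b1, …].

0: 0x5e (blk 11, set 1) → MISS  vc=[]
1: 0x59 (blk 11, set 1) → L1-HIT  vc=[]
2: 0x3f (blk 7, set 1) → MISS  vc=[11]
3: 0x58 (blk 11, set 1) → VC-HIT  vc=[7]
4: 0x59 (blk 11, set 1) → L1-HIT  vc=[7]
5: 0x3d (blk 7, set 1) → VC-HIT  vc=[11]
6: 0x3b (blk 7, set 1) → L1-HIT  vc=[11]
7: 0x5a (blk 11, set 1) → VC-HIT  vc=[7]
8: 0x5a (blk 11, set 1) → L1-HIT  vc=[7]
9: 0x3b (blk 7, set 1) → VC-HIT  vc=[11]
10: 0x38 (blk 7, set 1) → L1-HIT  vc=[11]
11: 0x39 (blk 7, set 1) → L1-HIT  vc=[11]

VC = [11]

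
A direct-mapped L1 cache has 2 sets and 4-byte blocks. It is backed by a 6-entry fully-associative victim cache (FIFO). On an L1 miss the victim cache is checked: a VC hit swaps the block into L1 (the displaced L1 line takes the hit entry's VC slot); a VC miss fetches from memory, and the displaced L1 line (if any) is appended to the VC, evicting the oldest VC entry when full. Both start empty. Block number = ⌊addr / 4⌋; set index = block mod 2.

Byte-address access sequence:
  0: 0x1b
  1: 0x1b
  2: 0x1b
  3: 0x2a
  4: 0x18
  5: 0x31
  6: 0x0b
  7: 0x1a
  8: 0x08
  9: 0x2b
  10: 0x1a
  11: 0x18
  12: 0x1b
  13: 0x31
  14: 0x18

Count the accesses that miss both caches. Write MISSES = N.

MISSES = 4

#0 0x1b→b6/s0 MISS; vc=[]
#1 0x1b→b6/s0 L1-HIT; vc=[]
#2 0x1b→b6/s0 L1-HIT; vc=[]
#3 0x2a→b10/s0 MISS; vc=[6]
#4 0x18→b6/s0 VC-HIT; vc=[10]
#5 0x31→b12/s0 MISS; vc=[10,6]
#6 0xb→b2/s0 MISS; vc=[10,6,12]
#7 0x1a→b6/s0 VC-HIT; vc=[10,2,12]
#8 0x8→b2/s0 VC-HIT; vc=[10,6,12]
#9 0x2b→b10/s0 VC-HIT; vc=[2,6,12]
#10 0x1a→b6/s0 VC-HIT; vc=[2,10,12]
#11 0x18→b6/s0 L1-HIT; vc=[2,10,12]
#12 0x1b→b6/s0 L1-HIT; vc=[2,10,12]
#13 0x31→b12/s0 VC-HIT; vc=[2,10,6]
#14 0x18→b6/s0 VC-HIT; vc=[2,10,12]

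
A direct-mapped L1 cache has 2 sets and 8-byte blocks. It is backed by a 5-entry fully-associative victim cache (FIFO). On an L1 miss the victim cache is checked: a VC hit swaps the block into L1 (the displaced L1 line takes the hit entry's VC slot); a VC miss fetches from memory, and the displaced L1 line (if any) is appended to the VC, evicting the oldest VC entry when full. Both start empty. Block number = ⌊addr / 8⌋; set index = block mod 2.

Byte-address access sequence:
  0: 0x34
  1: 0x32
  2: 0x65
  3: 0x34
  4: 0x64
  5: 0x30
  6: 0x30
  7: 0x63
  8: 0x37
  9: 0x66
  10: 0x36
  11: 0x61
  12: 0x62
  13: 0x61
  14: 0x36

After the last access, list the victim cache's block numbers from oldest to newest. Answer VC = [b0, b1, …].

VC = [12]

#0 0x34→b6/s0 MISS; vc=[]
#1 0x32→b6/s0 L1-HIT; vc=[]
#2 0x65→b12/s0 MISS; vc=[6]
#3 0x34→b6/s0 VC-HIT; vc=[12]
#4 0x64→b12/s0 VC-HIT; vc=[6]
#5 0x30→b6/s0 VC-HIT; vc=[12]
#6 0x30→b6/s0 L1-HIT; vc=[12]
#7 0x63→b12/s0 VC-HIT; vc=[6]
#8 0x37→b6/s0 VC-HIT; vc=[12]
#9 0x66→b12/s0 VC-HIT; vc=[6]
#10 0x36→b6/s0 VC-HIT; vc=[12]
#11 0x61→b12/s0 VC-HIT; vc=[6]
#12 0x62→b12/s0 L1-HIT; vc=[6]
#13 0x61→b12/s0 L1-HIT; vc=[6]
#14 0x36→b6/s0 VC-HIT; vc=[12]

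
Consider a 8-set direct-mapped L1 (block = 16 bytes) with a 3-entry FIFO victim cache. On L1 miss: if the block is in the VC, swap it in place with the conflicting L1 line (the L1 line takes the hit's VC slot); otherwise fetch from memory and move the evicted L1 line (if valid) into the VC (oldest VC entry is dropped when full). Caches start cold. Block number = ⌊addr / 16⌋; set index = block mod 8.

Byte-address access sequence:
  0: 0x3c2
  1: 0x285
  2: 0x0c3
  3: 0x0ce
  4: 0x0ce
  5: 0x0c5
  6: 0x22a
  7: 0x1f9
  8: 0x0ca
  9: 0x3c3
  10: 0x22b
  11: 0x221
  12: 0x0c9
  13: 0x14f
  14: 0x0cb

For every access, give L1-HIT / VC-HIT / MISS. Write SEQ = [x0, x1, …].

0: 0x3c2 (blk 60, set 4) → MISS  vc=[]
1: 0x285 (blk 40, set 0) → MISS  vc=[]
2: 0xc3 (blk 12, set 4) → MISS  vc=[60]
3: 0xce (blk 12, set 4) → L1-HIT  vc=[60]
4: 0xce (blk 12, set 4) → L1-HIT  vc=[60]
5: 0xc5 (blk 12, set 4) → L1-HIT  vc=[60]
6: 0x22a (blk 34, set 2) → MISS  vc=[60]
7: 0x1f9 (blk 31, set 7) → MISS  vc=[60]
8: 0xca (blk 12, set 4) → L1-HIT  vc=[60]
9: 0x3c3 (blk 60, set 4) → VC-HIT  vc=[12]
10: 0x22b (blk 34, set 2) → L1-HIT  vc=[12]
11: 0x221 (blk 34, set 2) → L1-HIT  vc=[12]
12: 0xc9 (blk 12, set 4) → VC-HIT  vc=[60]
13: 0x14f (blk 20, set 4) → MISS  vc=[60, 12]
14: 0xcb (blk 12, set 4) → VC-HIT  vc=[60, 20]

SEQ = [MISS, MISS, MISS, L1-HIT, L1-HIT, L1-HIT, MISS, MISS, L1-HIT, VC-HIT, L1-HIT, L1-HIT, VC-HIT, MISS, VC-HIT]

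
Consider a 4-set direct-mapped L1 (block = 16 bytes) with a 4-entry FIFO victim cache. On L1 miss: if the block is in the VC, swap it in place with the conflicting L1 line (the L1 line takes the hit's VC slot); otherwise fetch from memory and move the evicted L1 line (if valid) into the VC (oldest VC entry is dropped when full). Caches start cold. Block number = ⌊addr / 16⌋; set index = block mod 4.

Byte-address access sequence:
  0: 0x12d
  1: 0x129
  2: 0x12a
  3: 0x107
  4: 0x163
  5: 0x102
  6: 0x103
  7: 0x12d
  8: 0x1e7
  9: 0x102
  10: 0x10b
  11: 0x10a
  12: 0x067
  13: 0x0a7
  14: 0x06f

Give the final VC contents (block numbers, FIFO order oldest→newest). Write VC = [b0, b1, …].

#0 0x12d→b18/s2 MISS; vc=[]
#1 0x129→b18/s2 L1-HIT; vc=[]
#2 0x12a→b18/s2 L1-HIT; vc=[]
#3 0x107→b16/s0 MISS; vc=[]
#4 0x163→b22/s2 MISS; vc=[18]
#5 0x102→b16/s0 L1-HIT; vc=[18]
#6 0x103→b16/s0 L1-HIT; vc=[18]
#7 0x12d→b18/s2 VC-HIT; vc=[22]
#8 0x1e7→b30/s2 MISS; vc=[22,18]
#9 0x102→b16/s0 L1-HIT; vc=[22,18]
#10 0x10b→b16/s0 L1-HIT; vc=[22,18]
#11 0x10a→b16/s0 L1-HIT; vc=[22,18]
#12 0x67→b6/s2 MISS; vc=[22,18,30]
#13 0xa7→b10/s2 MISS; vc=[22,18,30,6]
#14 0x6f→b6/s2 VC-HIT; vc=[22,18,30,10]

VC = [22, 18, 30, 10]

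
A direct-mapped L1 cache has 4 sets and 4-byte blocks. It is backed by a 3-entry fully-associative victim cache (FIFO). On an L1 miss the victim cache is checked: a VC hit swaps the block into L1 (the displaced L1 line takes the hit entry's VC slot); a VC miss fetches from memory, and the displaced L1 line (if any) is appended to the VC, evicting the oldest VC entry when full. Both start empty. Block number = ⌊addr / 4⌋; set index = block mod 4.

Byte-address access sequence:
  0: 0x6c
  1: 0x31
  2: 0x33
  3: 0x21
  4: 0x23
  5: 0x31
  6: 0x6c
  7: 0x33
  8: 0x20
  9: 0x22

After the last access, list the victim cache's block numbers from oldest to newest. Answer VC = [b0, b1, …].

#0 0x6c→b27/s3 MISS; vc=[]
#1 0x31→b12/s0 MISS; vc=[]
#2 0x33→b12/s0 L1-HIT; vc=[]
#3 0x21→b8/s0 MISS; vc=[12]
#4 0x23→b8/s0 L1-HIT; vc=[12]
#5 0x31→b12/s0 VC-HIT; vc=[8]
#6 0x6c→b27/s3 L1-HIT; vc=[8]
#7 0x33→b12/s0 L1-HIT; vc=[8]
#8 0x20→b8/s0 VC-HIT; vc=[12]
#9 0x22→b8/s0 L1-HIT; vc=[12]

VC = [12]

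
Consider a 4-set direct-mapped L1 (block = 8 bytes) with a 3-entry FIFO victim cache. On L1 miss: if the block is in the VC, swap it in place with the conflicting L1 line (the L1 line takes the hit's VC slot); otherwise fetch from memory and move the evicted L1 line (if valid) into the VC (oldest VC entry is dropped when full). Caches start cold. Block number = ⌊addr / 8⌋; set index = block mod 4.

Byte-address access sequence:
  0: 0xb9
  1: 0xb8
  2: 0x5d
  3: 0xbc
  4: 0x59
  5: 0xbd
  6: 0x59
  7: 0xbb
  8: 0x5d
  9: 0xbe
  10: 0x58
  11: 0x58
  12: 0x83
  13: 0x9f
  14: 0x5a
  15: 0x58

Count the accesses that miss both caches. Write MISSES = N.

  [0] addr=0xb9 blk=23 s=3: MISS | VC []
  [1] addr=0xb8 blk=23 s=3: L1-HIT | VC []
  [2] addr=0x5d blk=11 s=3: MISS | VC [23]
  [3] addr=0xbc blk=23 s=3: VC-HIT | VC [11]
  [4] addr=0x59 blk=11 s=3: VC-HIT | VC [23]
  [5] addr=0xbd blk=23 s=3: VC-HIT | VC [11]
  [6] addr=0x59 blk=11 s=3: VC-HIT | VC [23]
  [7] addr=0xbb blk=23 s=3: VC-HIT | VC [11]
  [8] addr=0x5d blk=11 s=3: VC-HIT | VC [23]
  [9] addr=0xbe blk=23 s=3: VC-HIT | VC [11]
  [10] addr=0x58 blk=11 s=3: VC-HIT | VC [23]
  [11] addr=0x58 blk=11 s=3: L1-HIT | VC [23]
  [12] addr=0x83 blk=16 s=0: MISS | VC [23]
  [13] addr=0x9f blk=19 s=3: MISS | VC [23, 11]
  [14] addr=0x5a blk=11 s=3: VC-HIT | VC [23, 19]
  [15] addr=0x58 blk=11 s=3: L1-HIT | VC [23, 19]

MISSES = 4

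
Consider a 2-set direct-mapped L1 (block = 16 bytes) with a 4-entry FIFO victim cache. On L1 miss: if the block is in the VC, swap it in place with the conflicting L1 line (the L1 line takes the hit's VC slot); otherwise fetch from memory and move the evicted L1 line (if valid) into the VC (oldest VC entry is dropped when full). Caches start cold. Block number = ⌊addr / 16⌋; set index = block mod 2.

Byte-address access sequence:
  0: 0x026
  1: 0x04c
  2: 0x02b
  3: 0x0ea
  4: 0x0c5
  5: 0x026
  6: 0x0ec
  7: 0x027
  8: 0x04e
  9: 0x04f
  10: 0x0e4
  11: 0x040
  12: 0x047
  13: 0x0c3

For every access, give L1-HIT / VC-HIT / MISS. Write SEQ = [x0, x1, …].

#0 0x26→b2/s0 MISS; vc=[]
#1 0x4c→b4/s0 MISS; vc=[2]
#2 0x2b→b2/s0 VC-HIT; vc=[4]
#3 0xea→b14/s0 MISS; vc=[4,2]
#4 0xc5→b12/s0 MISS; vc=[4,2,14]
#5 0x26→b2/s0 VC-HIT; vc=[4,12,14]
#6 0xec→b14/s0 VC-HIT; vc=[4,12,2]
#7 0x27→b2/s0 VC-HIT; vc=[4,12,14]
#8 0x4e→b4/s0 VC-HIT; vc=[2,12,14]
#9 0x4f→b4/s0 L1-HIT; vc=[2,12,14]
#10 0xe4→b14/s0 VC-HIT; vc=[2,12,4]
#11 0x40→b4/s0 VC-HIT; vc=[2,12,14]
#12 0x47→b4/s0 L1-HIT; vc=[2,12,14]
#13 0xc3→b12/s0 VC-HIT; vc=[2,4,14]

SEQ = [MISS, MISS, VC-HIT, MISS, MISS, VC-HIT, VC-HIT, VC-HIT, VC-HIT, L1-HIT, VC-HIT, VC-HIT, L1-HIT, VC-HIT]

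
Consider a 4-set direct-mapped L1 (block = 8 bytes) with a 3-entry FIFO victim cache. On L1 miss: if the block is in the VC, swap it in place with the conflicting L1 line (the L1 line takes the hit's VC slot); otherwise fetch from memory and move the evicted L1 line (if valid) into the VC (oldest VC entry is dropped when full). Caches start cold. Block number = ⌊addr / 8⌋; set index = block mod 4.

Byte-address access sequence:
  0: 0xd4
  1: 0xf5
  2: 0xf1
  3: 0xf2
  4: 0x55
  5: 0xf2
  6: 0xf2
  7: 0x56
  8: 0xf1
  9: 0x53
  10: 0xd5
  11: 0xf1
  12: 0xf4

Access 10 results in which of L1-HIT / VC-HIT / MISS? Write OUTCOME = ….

0: 0xd4 (blk 26, set 2) → MISS  vc=[]
1: 0xf5 (blk 30, set 2) → MISS  vc=[26]
2: 0xf1 (blk 30, set 2) → L1-HIT  vc=[26]
3: 0xf2 (blk 30, set 2) → L1-HIT  vc=[26]
4: 0x55 (blk 10, set 2) → MISS  vc=[26, 30]
5: 0xf2 (blk 30, set 2) → VC-HIT  vc=[26, 10]
6: 0xf2 (blk 30, set 2) → L1-HIT  vc=[26, 10]
7: 0x56 (blk 10, set 2) → VC-HIT  vc=[26, 30]
8: 0xf1 (blk 30, set 2) → VC-HIT  vc=[26, 10]
9: 0x53 (blk 10, set 2) → VC-HIT  vc=[26, 30]
10: 0xd5 (blk 26, set 2) → VC-HIT  vc=[10, 30]
11: 0xf1 (blk 30, set 2) → VC-HIT  vc=[10, 26]
12: 0xf4 (blk 30, set 2) → L1-HIT  vc=[10, 26]

OUTCOME = VC-HIT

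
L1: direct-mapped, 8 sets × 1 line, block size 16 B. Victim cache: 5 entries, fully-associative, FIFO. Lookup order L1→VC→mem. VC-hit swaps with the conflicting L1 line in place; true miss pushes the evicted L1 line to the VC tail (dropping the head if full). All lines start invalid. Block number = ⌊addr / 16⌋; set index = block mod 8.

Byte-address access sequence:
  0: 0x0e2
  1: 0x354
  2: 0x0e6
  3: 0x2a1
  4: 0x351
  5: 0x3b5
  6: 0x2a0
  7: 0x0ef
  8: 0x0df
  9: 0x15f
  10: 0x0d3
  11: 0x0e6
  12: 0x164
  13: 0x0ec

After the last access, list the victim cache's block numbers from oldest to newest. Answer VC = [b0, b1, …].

#0 0xe2→b14/s6 MISS; vc=[]
#1 0x354→b53/s5 MISS; vc=[]
#2 0xe6→b14/s6 L1-HIT; vc=[]
#3 0x2a1→b42/s2 MISS; vc=[]
#4 0x351→b53/s5 L1-HIT; vc=[]
#5 0x3b5→b59/s3 MISS; vc=[]
#6 0x2a0→b42/s2 L1-HIT; vc=[]
#7 0xef→b14/s6 L1-HIT; vc=[]
#8 0xdf→b13/s5 MISS; vc=[53]
#9 0x15f→b21/s5 MISS; vc=[53,13]
#10 0xd3→b13/s5 VC-HIT; vc=[53,21]
#11 0xe6→b14/s6 L1-HIT; vc=[53,21]
#12 0x164→b22/s6 MISS; vc=[53,21,14]
#13 0xec→b14/s6 VC-HIT; vc=[53,21,22]

VC = [53, 21, 22]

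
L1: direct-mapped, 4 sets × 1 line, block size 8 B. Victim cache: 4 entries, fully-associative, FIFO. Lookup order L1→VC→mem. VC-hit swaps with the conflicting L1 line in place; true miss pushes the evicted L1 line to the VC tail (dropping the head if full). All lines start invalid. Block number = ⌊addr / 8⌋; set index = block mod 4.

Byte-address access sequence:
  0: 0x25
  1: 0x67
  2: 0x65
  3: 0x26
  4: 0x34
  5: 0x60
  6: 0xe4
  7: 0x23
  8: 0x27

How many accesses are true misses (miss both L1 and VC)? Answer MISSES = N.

MISSES = 4

  [0] addr=0x25 blk=4 s=0: MISS | VC []
  [1] addr=0x67 blk=12 s=0: MISS | VC [4]
  [2] addr=0x65 blk=12 s=0: L1-HIT | VC [4]
  [3] addr=0x26 blk=4 s=0: VC-HIT | VC [12]
  [4] addr=0x34 blk=6 s=2: MISS | VC [12]
  [5] addr=0x60 blk=12 s=0: VC-HIT | VC [4]
  [6] addr=0xe4 blk=28 s=0: MISS | VC [4, 12]
  [7] addr=0x23 blk=4 s=0: VC-HIT | VC [28, 12]
  [8] addr=0x27 blk=4 s=0: L1-HIT | VC [28, 12]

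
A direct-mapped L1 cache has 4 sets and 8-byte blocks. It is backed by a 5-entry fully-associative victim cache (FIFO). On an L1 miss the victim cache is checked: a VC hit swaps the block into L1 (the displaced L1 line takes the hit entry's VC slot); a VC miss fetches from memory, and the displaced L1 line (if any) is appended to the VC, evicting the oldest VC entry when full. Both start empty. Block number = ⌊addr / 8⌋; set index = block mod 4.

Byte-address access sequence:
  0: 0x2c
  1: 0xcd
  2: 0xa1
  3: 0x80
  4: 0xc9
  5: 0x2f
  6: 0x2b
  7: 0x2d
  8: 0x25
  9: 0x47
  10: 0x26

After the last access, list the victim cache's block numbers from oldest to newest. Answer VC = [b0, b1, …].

VC = [25, 20, 16, 8]

#0 0x2c→b5/s1 MISS; vc=[]
#1 0xcd→b25/s1 MISS; vc=[5]
#2 0xa1→b20/s0 MISS; vc=[5]
#3 0x80→b16/s0 MISS; vc=[5,20]
#4 0xc9→b25/s1 L1-HIT; vc=[5,20]
#5 0x2f→b5/s1 VC-HIT; vc=[25,20]
#6 0x2b→b5/s1 L1-HIT; vc=[25,20]
#7 0x2d→b5/s1 L1-HIT; vc=[25,20]
#8 0x25→b4/s0 MISS; vc=[25,20,16]
#9 0x47→b8/s0 MISS; vc=[25,20,16,4]
#10 0x26→b4/s0 VC-HIT; vc=[25,20,16,8]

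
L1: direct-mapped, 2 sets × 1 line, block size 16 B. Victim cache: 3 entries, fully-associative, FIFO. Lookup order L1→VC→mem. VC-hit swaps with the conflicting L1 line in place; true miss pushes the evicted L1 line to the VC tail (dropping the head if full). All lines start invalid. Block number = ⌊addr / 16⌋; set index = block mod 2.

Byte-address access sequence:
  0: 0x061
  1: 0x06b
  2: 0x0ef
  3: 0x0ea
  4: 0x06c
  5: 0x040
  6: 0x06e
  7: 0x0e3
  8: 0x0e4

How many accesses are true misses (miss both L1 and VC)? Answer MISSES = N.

#0 0x61→b6/s0 MISS; vc=[]
#1 0x6b→b6/s0 L1-HIT; vc=[]
#2 0xef→b14/s0 MISS; vc=[6]
#3 0xea→b14/s0 L1-HIT; vc=[6]
#4 0x6c→b6/s0 VC-HIT; vc=[14]
#5 0x40→b4/s0 MISS; vc=[14,6]
#6 0x6e→b6/s0 VC-HIT; vc=[14,4]
#7 0xe3→b14/s0 VC-HIT; vc=[6,4]
#8 0xe4→b14/s0 L1-HIT; vc=[6,4]

MISSES = 3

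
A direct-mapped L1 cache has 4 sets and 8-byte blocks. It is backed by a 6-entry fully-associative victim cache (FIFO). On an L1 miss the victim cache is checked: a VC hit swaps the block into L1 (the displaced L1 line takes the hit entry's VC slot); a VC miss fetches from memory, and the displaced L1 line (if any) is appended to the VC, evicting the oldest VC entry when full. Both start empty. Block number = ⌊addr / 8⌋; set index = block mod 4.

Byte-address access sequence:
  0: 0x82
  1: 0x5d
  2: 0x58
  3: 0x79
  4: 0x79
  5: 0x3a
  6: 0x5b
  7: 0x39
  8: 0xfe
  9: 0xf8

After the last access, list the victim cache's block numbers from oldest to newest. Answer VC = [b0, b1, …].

0: 0x82 (blk 16, set 0) → MISS  vc=[]
1: 0x5d (blk 11, set 3) → MISS  vc=[]
2: 0x58 (blk 11, set 3) → L1-HIT  vc=[]
3: 0x79 (blk 15, set 3) → MISS  vc=[11]
4: 0x79 (blk 15, set 3) → L1-HIT  vc=[11]
5: 0x3a (blk 7, set 3) → MISS  vc=[11, 15]
6: 0x5b (blk 11, set 3) → VC-HIT  vc=[7, 15]
7: 0x39 (blk 7, set 3) → VC-HIT  vc=[11, 15]
8: 0xfe (blk 31, set 3) → MISS  vc=[11, 15, 7]
9: 0xf8 (blk 31, set 3) → L1-HIT  vc=[11, 15, 7]

VC = [11, 15, 7]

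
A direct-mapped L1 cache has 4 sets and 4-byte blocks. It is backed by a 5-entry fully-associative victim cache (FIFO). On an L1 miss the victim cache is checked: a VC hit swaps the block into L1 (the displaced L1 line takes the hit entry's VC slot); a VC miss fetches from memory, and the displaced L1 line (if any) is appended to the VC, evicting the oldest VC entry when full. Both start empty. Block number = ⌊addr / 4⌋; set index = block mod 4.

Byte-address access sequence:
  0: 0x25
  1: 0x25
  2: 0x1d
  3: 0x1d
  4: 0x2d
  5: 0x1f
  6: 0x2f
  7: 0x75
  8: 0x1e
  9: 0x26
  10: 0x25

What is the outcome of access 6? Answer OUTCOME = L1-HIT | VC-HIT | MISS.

OUTCOME = VC-HIT

0: 0x25 (blk 9, set 1) → MISS  vc=[]
1: 0x25 (blk 9, set 1) → L1-HIT  vc=[]
2: 0x1d (blk 7, set 3) → MISS  vc=[]
3: 0x1d (blk 7, set 3) → L1-HIT  vc=[]
4: 0x2d (blk 11, set 3) → MISS  vc=[7]
5: 0x1f (blk 7, set 3) → VC-HIT  vc=[11]
6: 0x2f (blk 11, set 3) → VC-HIT  vc=[7]
7: 0x75 (blk 29, set 1) → MISS  vc=[7, 9]
8: 0x1e (blk 7, set 3) → VC-HIT  vc=[11, 9]
9: 0x26 (blk 9, set 1) → VC-HIT  vc=[11, 29]
10: 0x25 (blk 9, set 1) → L1-HIT  vc=[11, 29]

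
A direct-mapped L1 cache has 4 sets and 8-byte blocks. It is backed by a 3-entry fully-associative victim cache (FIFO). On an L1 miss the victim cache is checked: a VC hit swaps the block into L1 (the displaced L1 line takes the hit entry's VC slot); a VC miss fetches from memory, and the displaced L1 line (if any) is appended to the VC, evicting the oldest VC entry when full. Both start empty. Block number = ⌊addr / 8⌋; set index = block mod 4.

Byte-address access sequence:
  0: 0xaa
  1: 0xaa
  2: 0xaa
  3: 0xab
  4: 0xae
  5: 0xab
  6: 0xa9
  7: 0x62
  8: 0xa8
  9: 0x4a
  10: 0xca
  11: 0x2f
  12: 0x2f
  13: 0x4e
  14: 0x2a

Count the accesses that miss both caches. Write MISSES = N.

MISSES = 5

0: 0xaa (blk 21, set 1) → MISS  vc=[]
1: 0xaa (blk 21, set 1) → L1-HIT  vc=[]
2: 0xaa (blk 21, set 1) → L1-HIT  vc=[]
3: 0xab (blk 21, set 1) → L1-HIT  vc=[]
4: 0xae (blk 21, set 1) → L1-HIT  vc=[]
5: 0xab (blk 21, set 1) → L1-HIT  vc=[]
6: 0xa9 (blk 21, set 1) → L1-HIT  vc=[]
7: 0x62 (blk 12, set 0) → MISS  vc=[]
8: 0xa8 (blk 21, set 1) → L1-HIT  vc=[]
9: 0x4a (blk 9, set 1) → MISS  vc=[21]
10: 0xca (blk 25, set 1) → MISS  vc=[21, 9]
11: 0x2f (blk 5, set 1) → MISS  vc=[21, 9, 25]
12: 0x2f (blk 5, set 1) → L1-HIT  vc=[21, 9, 25]
13: 0x4e (blk 9, set 1) → VC-HIT  vc=[21, 5, 25]
14: 0x2a (blk 5, set 1) → VC-HIT  vc=[21, 9, 25]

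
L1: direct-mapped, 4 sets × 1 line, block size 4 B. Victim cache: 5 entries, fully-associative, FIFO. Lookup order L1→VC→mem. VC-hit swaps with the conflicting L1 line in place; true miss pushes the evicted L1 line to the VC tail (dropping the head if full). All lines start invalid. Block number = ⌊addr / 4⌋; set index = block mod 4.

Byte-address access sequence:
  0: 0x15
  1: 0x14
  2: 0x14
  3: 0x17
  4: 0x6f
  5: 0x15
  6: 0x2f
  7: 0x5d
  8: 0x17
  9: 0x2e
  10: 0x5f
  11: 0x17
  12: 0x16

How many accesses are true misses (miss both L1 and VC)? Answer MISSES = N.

MISSES = 4

#0 0x15→b5/s1 MISS; vc=[]
#1 0x14→b5/s1 L1-HIT; vc=[]
#2 0x14→b5/s1 L1-HIT; vc=[]
#3 0x17→b5/s1 L1-HIT; vc=[]
#4 0x6f→b27/s3 MISS; vc=[]
#5 0x15→b5/s1 L1-HIT; vc=[]
#6 0x2f→b11/s3 MISS; vc=[27]
#7 0x5d→b23/s3 MISS; vc=[27,11]
#8 0x17→b5/s1 L1-HIT; vc=[27,11]
#9 0x2e→b11/s3 VC-HIT; vc=[27,23]
#10 0x5f→b23/s3 VC-HIT; vc=[27,11]
#11 0x17→b5/s1 L1-HIT; vc=[27,11]
#12 0x16→b5/s1 L1-HIT; vc=[27,11]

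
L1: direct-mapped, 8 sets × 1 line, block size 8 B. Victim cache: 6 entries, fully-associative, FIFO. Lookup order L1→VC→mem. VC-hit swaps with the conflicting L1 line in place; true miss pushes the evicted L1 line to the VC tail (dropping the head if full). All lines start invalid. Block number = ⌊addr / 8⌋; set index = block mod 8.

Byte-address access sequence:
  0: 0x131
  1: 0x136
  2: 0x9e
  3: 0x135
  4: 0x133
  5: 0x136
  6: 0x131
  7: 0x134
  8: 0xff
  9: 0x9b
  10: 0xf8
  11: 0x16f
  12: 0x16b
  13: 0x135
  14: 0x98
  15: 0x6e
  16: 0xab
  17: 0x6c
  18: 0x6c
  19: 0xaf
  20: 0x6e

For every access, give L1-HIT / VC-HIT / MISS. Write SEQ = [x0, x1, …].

  [0] addr=0x131 blk=38 s=6: MISS | VC []
  [1] addr=0x136 blk=38 s=6: L1-HIT | VC []
  [2] addr=0x9e blk=19 s=3: MISS | VC []
  [3] addr=0x135 blk=38 s=6: L1-HIT | VC []
  [4] addr=0x133 blk=38 s=6: L1-HIT | VC []
  [5] addr=0x136 blk=38 s=6: L1-HIT | VC []
  [6] addr=0x131 blk=38 s=6: L1-HIT | VC []
  [7] addr=0x134 blk=38 s=6: L1-HIT | VC []
  [8] addr=0xff blk=31 s=7: MISS | VC []
  [9] addr=0x9b blk=19 s=3: L1-HIT | VC []
  [10] addr=0xf8 blk=31 s=7: L1-HIT | VC []
  [11] addr=0x16f blk=45 s=5: MISS | VC []
  [12] addr=0x16b blk=45 s=5: L1-HIT | VC []
  [13] addr=0x135 blk=38 s=6: L1-HIT | VC []
  [14] addr=0x98 blk=19 s=3: L1-HIT | VC []
  [15] addr=0x6e blk=13 s=5: MISS | VC [45]
  [16] addr=0xab blk=21 s=5: MISS | VC [45, 13]
  [17] addr=0x6c blk=13 s=5: VC-HIT | VC [45, 21]
  [18] addr=0x6c blk=13 s=5: L1-HIT | VC [45, 21]
  [19] addr=0xaf blk=21 s=5: VC-HIT | VC [45, 13]
  [20] addr=0x6e blk=13 s=5: VC-HIT | VC [45, 21]

SEQ = [MISS, L1-HIT, MISS, L1-HIT, L1-HIT, L1-HIT, L1-HIT, L1-HIT, MISS, L1-HIT, L1-HIT, MISS, L1-HIT, L1-HIT, L1-HIT, MISS, MISS, VC-HIT, L1-HIT, VC-HIT, VC-HIT]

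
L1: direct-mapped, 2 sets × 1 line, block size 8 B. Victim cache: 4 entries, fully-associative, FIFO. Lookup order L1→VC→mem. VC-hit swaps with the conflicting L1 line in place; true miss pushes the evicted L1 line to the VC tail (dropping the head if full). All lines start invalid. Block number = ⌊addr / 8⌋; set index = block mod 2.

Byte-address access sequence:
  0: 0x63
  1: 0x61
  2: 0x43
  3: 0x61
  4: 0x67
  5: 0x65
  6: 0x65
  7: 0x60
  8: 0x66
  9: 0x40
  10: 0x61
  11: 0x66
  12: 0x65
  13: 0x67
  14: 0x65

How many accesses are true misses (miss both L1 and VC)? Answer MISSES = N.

MISSES = 2

#0 0x63→b12/s0 MISS; vc=[]
#1 0x61→b12/s0 L1-HIT; vc=[]
#2 0x43→b8/s0 MISS; vc=[12]
#3 0x61→b12/s0 VC-HIT; vc=[8]
#4 0x67→b12/s0 L1-HIT; vc=[8]
#5 0x65→b12/s0 L1-HIT; vc=[8]
#6 0x65→b12/s0 L1-HIT; vc=[8]
#7 0x60→b12/s0 L1-HIT; vc=[8]
#8 0x66→b12/s0 L1-HIT; vc=[8]
#9 0x40→b8/s0 VC-HIT; vc=[12]
#10 0x61→b12/s0 VC-HIT; vc=[8]
#11 0x66→b12/s0 L1-HIT; vc=[8]
#12 0x65→b12/s0 L1-HIT; vc=[8]
#13 0x67→b12/s0 L1-HIT; vc=[8]
#14 0x65→b12/s0 L1-HIT; vc=[8]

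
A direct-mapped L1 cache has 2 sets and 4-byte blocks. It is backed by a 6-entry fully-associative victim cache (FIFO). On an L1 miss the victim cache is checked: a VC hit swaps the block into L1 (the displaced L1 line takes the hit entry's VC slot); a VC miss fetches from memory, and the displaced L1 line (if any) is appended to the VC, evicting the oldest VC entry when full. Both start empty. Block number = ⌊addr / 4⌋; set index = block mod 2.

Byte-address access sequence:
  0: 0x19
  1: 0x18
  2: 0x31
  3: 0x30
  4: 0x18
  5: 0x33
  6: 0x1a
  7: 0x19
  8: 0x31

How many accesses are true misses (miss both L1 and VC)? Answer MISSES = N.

MISSES = 2

0: 0x19 (blk 6, set 0) → MISS  vc=[]
1: 0x18 (blk 6, set 0) → L1-HIT  vc=[]
2: 0x31 (blk 12, set 0) → MISS  vc=[6]
3: 0x30 (blk 12, set 0) → L1-HIT  vc=[6]
4: 0x18 (blk 6, set 0) → VC-HIT  vc=[12]
5: 0x33 (blk 12, set 0) → VC-HIT  vc=[6]
6: 0x1a (blk 6, set 0) → VC-HIT  vc=[12]
7: 0x19 (blk 6, set 0) → L1-HIT  vc=[12]
8: 0x31 (blk 12, set 0) → VC-HIT  vc=[6]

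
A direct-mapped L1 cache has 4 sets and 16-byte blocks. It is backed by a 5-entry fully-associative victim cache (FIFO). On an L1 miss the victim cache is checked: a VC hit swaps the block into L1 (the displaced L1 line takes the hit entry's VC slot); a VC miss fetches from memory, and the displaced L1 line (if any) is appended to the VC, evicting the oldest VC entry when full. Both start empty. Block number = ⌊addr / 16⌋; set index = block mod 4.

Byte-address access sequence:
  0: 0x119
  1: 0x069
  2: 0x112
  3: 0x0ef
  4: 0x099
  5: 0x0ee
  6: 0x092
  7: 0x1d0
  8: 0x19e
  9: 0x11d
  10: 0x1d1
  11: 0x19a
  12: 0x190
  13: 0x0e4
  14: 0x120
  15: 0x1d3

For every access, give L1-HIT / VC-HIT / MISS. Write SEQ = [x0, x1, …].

SEQ = [MISS, MISS, L1-HIT, MISS, MISS, L1-HIT, L1-HIT, MISS, MISS, VC-HIT, VC-HIT, VC-HIT, L1-HIT, L1-HIT, MISS, VC-HIT]

#0 0x119→b17/s1 MISS; vc=[]
#1 0x69→b6/s2 MISS; vc=[]
#2 0x112→b17/s1 L1-HIT; vc=[]
#3 0xef→b14/s2 MISS; vc=[6]
#4 0x99→b9/s1 MISS; vc=[6,17]
#5 0xee→b14/s2 L1-HIT; vc=[6,17]
#6 0x92→b9/s1 L1-HIT; vc=[6,17]
#7 0x1d0→b29/s1 MISS; vc=[6,17,9]
#8 0x19e→b25/s1 MISS; vc=[6,17,9,29]
#9 0x11d→b17/s1 VC-HIT; vc=[6,25,9,29]
#10 0x1d1→b29/s1 VC-HIT; vc=[6,25,9,17]
#11 0x19a→b25/s1 VC-HIT; vc=[6,29,9,17]
#12 0x190→b25/s1 L1-HIT; vc=[6,29,9,17]
#13 0xe4→b14/s2 L1-HIT; vc=[6,29,9,17]
#14 0x120→b18/s2 MISS; vc=[6,29,9,17,14]
#15 0x1d3→b29/s1 VC-HIT; vc=[6,25,9,17,14]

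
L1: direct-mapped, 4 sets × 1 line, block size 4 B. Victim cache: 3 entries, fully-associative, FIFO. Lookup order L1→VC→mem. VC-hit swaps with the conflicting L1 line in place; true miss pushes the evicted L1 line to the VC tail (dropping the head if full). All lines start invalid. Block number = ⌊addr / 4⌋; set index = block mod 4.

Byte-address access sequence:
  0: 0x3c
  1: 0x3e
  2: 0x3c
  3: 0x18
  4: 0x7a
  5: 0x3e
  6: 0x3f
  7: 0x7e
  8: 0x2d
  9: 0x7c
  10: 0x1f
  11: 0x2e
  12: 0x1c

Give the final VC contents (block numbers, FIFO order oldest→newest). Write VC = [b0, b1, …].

  [0] addr=0x3c blk=15 s=3: MISS | VC []
  [1] addr=0x3e blk=15 s=3: L1-HIT | VC []
  [2] addr=0x3c blk=15 s=3: L1-HIT | VC []
  [3] addr=0x18 blk=6 s=2: MISS | VC []
  [4] addr=0x7a blk=30 s=2: MISS | VC [6]
  [5] addr=0x3e blk=15 s=3: L1-HIT | VC [6]
  [6] addr=0x3f blk=15 s=3: L1-HIT | VC [6]
  [7] addr=0x7e blk=31 s=3: MISS | VC [6, 15]
  [8] addr=0x2d blk=11 s=3: MISS | VC [6, 15, 31]
  [9] addr=0x7c blk=31 s=3: VC-HIT | VC [6, 15, 11]
  [10] addr=0x1f blk=7 s=3: MISS | VC [15, 11, 31]
  [11] addr=0x2e blk=11 s=3: VC-HIT | VC [15, 7, 31]
  [12] addr=0x1c blk=7 s=3: VC-HIT | VC [15, 11, 31]

VC = [15, 11, 31]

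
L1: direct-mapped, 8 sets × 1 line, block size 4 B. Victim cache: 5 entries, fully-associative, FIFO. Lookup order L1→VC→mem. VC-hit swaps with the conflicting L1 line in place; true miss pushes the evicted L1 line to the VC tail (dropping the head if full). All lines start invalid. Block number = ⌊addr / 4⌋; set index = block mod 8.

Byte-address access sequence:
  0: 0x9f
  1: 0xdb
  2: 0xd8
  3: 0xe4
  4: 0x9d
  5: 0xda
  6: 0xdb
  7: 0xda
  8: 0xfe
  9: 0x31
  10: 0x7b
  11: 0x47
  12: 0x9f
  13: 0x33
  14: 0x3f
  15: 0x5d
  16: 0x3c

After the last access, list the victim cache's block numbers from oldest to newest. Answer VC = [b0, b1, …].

VC = [63, 54, 57, 39, 23]

#0 0x9f→b39/s7 MISS; vc=[]
#1 0xdb→b54/s6 MISS; vc=[]
#2 0xd8→b54/s6 L1-HIT; vc=[]
#3 0xe4→b57/s1 MISS; vc=[]
#4 0x9d→b39/s7 L1-HIT; vc=[]
#5 0xda→b54/s6 L1-HIT; vc=[]
#6 0xdb→b54/s6 L1-HIT; vc=[]
#7 0xda→b54/s6 L1-HIT; vc=[]
#8 0xfe→b63/s7 MISS; vc=[39]
#9 0x31→b12/s4 MISS; vc=[39]
#10 0x7b→b30/s6 MISS; vc=[39,54]
#11 0x47→b17/s1 MISS; vc=[39,54,57]
#12 0x9f→b39/s7 VC-HIT; vc=[63,54,57]
#13 0x33→b12/s4 L1-HIT; vc=[63,54,57]
#14 0x3f→b15/s7 MISS; vc=[63,54,57,39]
#15 0x5d→b23/s7 MISS; vc=[63,54,57,39,15]
#16 0x3c→b15/s7 VC-HIT; vc=[63,54,57,39,23]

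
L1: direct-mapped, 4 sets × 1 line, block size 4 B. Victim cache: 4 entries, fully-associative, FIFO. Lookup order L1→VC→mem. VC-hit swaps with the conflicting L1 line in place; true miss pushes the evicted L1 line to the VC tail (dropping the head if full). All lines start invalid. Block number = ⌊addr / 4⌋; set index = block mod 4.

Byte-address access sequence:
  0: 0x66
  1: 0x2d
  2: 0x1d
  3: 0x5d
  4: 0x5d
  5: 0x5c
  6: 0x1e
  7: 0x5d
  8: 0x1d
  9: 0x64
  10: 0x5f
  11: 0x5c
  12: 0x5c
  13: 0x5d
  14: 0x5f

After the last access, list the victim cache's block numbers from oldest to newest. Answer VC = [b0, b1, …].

VC = [11, 7]

  [0] addr=0x66 blk=25 s=1: MISS | VC []
  [1] addr=0x2d blk=11 s=3: MISS | VC []
  [2] addr=0x1d blk=7 s=3: MISS | VC [11]
  [3] addr=0x5d blk=23 s=3: MISS | VC [11, 7]
  [4] addr=0x5d blk=23 s=3: L1-HIT | VC [11, 7]
  [5] addr=0x5c blk=23 s=3: L1-HIT | VC [11, 7]
  [6] addr=0x1e blk=7 s=3: VC-HIT | VC [11, 23]
  [7] addr=0x5d blk=23 s=3: VC-HIT | VC [11, 7]
  [8] addr=0x1d blk=7 s=3: VC-HIT | VC [11, 23]
  [9] addr=0x64 blk=25 s=1: L1-HIT | VC [11, 23]
  [10] addr=0x5f blk=23 s=3: VC-HIT | VC [11, 7]
  [11] addr=0x5c blk=23 s=3: L1-HIT | VC [11, 7]
  [12] addr=0x5c blk=23 s=3: L1-HIT | VC [11, 7]
  [13] addr=0x5d blk=23 s=3: L1-HIT | VC [11, 7]
  [14] addr=0x5f blk=23 s=3: L1-HIT | VC [11, 7]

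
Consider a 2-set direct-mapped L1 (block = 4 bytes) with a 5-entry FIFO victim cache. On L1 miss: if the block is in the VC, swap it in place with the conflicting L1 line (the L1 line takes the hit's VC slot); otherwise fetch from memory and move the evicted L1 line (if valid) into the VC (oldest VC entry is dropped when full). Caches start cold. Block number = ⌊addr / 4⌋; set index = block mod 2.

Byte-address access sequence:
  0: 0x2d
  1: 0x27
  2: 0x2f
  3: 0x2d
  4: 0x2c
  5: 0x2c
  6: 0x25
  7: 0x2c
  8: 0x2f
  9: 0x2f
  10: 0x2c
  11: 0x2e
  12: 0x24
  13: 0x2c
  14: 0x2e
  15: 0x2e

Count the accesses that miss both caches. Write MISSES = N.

MISSES = 2

#0 0x2d→b11/s1 MISS; vc=[]
#1 0x27→b9/s1 MISS; vc=[11]
#2 0x2f→b11/s1 VC-HIT; vc=[9]
#3 0x2d→b11/s1 L1-HIT; vc=[9]
#4 0x2c→b11/s1 L1-HIT; vc=[9]
#5 0x2c→b11/s1 L1-HIT; vc=[9]
#6 0x25→b9/s1 VC-HIT; vc=[11]
#7 0x2c→b11/s1 VC-HIT; vc=[9]
#8 0x2f→b11/s1 L1-HIT; vc=[9]
#9 0x2f→b11/s1 L1-HIT; vc=[9]
#10 0x2c→b11/s1 L1-HIT; vc=[9]
#11 0x2e→b11/s1 L1-HIT; vc=[9]
#12 0x24→b9/s1 VC-HIT; vc=[11]
#13 0x2c→b11/s1 VC-HIT; vc=[9]
#14 0x2e→b11/s1 L1-HIT; vc=[9]
#15 0x2e→b11/s1 L1-HIT; vc=[9]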